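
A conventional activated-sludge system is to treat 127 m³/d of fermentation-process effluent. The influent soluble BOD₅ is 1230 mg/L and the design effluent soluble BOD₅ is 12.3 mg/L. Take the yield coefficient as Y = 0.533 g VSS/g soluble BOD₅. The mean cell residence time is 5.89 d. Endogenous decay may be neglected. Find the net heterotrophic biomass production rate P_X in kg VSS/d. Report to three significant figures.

P_X ≈ 82.4 kg VSS/d

Since k_d ≈ 0, Y_obs = Y = 0.533 g VSS/g soluble BOD₅.
Mass of soluble BOD₅ removed per day: Q(S₀ − S) = 127 × 1218 g/m³ = 154.6 kg/d.
Net biomass production P_X = Y_obs × Q·(S₀ − S) = 0.5330 × 154.6 = 82.43 kg VSS/d.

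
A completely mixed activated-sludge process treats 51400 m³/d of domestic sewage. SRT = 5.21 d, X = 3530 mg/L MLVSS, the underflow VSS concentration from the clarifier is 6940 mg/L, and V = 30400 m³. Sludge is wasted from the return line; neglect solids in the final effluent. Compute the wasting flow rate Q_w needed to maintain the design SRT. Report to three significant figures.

Q_w ≈ 2970 m³/d

Wasting from the return line (neglecting effluent solids): Q_w = V·X / (θ_c·X_r) = 30400 × 3530 / (5.21 × 6940) = 2968 m³/d.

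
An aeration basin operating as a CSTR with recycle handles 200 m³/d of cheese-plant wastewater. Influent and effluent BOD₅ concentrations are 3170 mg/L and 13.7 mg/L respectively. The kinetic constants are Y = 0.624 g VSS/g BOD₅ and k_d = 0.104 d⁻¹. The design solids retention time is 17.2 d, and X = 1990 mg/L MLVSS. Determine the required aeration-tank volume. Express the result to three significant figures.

Steady-state biomass mass balance: V·X·(1 + k_d·θ_c) = Y·Q·(S₀ − S)·θ_c, so V = 0.624 × 200 × (3170 − 13.7) × 17.2 / [1990 × (1 + 0.104 × 17.2)] = 6.78×10^6 / 5550 = 1221 m³.

V ≈ 1220 m³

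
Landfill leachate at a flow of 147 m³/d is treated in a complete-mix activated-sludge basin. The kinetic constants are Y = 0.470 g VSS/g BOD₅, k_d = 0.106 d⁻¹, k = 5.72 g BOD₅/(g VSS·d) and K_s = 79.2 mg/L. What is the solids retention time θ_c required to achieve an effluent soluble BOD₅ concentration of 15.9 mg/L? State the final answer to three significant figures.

θ_c ≈ 2.91 d

At the target effluent, Y k S/(K_s+S) = 0.470×5.72×15.9/95.10 = 0.4495 d⁻¹.
Then 1/θ_c = μ − k_d = 0.4495 − 0.106 = 0.3435 d⁻¹, giving θ_c = 2.911 d.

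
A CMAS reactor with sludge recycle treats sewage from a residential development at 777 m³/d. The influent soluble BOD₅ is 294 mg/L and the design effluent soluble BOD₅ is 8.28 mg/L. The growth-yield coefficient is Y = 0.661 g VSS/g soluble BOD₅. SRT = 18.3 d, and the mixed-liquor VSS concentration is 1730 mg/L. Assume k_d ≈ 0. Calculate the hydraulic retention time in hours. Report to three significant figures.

Biomass mass balance (decay neglected): V·X = Y·Q·(S₀ − S)·θ_c, so V = 0.661 × 777 × (294 − 8.28) × 18.3 / 1730 = 1552 m³.
HRT = V/Q = 1552 m³ / 777 m³·d⁻¹ = 1.998 d × 24 = 47.95 h.

τ ≈ 47.9 h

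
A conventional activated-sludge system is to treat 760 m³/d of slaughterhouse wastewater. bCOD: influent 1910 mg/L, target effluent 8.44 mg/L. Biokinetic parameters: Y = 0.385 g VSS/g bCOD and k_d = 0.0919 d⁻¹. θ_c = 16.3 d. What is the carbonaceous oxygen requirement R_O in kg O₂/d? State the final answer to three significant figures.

R_O ≈ 1130 kg O₂/d

The observed yield is Y_obs = Y/(1 + k_d·θ_c) = 0.385 / (1 + 0.0919 × 16.3) = 0.385 / 2.498 = 0.1541 g VSS per g bCOD removed.
ΔS = 1910 − 8.44 = 1902 mg/L, so the substrate removal rate is 760 × 1902/1000 = 1445 kg bCOD/d.
Biomass synthesised: P_X = Y_obs × 1445 = 222.7 kg VSS/d.
R_O = Q·(S₀ − S) − 1.42·P_X = 1445 − 1.42 × 222.7 = 1129 kg O₂/d.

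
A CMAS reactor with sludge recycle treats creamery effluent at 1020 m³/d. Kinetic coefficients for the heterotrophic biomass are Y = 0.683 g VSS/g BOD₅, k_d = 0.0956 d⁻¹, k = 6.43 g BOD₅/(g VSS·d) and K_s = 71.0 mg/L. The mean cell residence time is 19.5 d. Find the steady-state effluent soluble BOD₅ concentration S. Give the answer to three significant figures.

From the Monod/SRT balance for a CMAS, S = K_s·(1+k_d θ_c)/[θ_c·(Y k − k_d) − 1] = 71.0 × (1 + 0.0956 × 19.5) / [19.5 × (0.683 × 6.43 − 0.0956) − 1] = 203.4 / 82.77 = 2.457 mg/L.

S ≈ 2.46 mg/L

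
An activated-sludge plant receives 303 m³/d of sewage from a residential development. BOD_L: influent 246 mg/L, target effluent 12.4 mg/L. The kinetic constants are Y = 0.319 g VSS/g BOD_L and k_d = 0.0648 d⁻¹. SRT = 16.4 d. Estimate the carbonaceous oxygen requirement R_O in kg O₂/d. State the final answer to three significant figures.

Correct the yield for decay: Y_obs = Y/(1 + k_d θ_c) = 0.319 / (1 + 0.0648 × 16.4) = 0.319 / 2.063 = 0.1547.
Mass of BOD_L removed per day: Q(S₀ − S) = 303 × 233.6 g/m³ = 70.78 kg/d.
P_X = Y_obs·Q·(S₀ − S) = 0.1547 × 70.78 = 10.95 kg VSS/d.
R_O = Q·ΔS − 1.42 P_X = 70.78 − 15.54 = 55.24 kg O₂/d.

R_O ≈ 55.2 kg O₂/d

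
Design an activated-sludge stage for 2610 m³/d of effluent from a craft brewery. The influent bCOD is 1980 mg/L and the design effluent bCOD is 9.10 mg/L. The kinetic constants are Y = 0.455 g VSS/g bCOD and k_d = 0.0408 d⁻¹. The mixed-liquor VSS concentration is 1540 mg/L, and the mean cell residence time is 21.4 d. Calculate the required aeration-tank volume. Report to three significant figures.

V ≈ 17400 m³

Rearranging the biomass balance for a CMAS with decay, V = Y·Q·ΔS·θ_c / [X·(1+k_d θ_c)] = 0.455 × 2610 × (1980 − 9.10) × 21.4 / [1540 × (1 + 0.0408 × 21.4)] = 5.01×10^7 / 2885 = 17364 m³.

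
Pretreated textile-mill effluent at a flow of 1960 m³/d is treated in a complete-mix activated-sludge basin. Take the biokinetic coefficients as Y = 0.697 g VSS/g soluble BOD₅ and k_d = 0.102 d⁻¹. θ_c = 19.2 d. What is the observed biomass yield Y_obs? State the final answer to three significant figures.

Y_obs ≈ 0.236 g VSS/g soluble BOD₅

Correct the yield for decay: Y_obs = Y/(1 + k_d θ_c) = 0.697 / (1 + 0.102 × 19.2) = 0.697 / 2.958 = 0.2356.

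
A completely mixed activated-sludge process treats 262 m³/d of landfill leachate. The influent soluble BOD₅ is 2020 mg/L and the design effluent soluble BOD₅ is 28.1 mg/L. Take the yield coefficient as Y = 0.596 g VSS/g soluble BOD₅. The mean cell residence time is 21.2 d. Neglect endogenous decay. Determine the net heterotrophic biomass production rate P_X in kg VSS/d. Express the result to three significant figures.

No decay correction is needed, so Y_obs = Y = 0.596.
ΔS = 2020 − 28.1 = 1992 mg/L, so the substrate removal rate is 262 × 1992/1000 = 521.9 kg soluble BOD₅/d.
Net biomass production P_X = Y_obs × Q·(S₀ − S) = 0.5960 × 521.9 = 311.0 kg VSS/d.

P_X ≈ 311 kg VSS/d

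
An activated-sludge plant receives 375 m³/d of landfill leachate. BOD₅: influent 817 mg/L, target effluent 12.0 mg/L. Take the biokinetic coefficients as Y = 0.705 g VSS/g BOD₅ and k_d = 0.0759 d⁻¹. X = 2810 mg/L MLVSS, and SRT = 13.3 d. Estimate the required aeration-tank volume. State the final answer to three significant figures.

From the SRT design equation V = Y Q (S₀−S) θ_c / [X (1 + k_d θ_c)] = 0.705 × 375 × (817 − 12.0) × 13.3 / [2810 × (1 + 0.0759 × 13.3)] = 2.83×10^6 / 5647 = 501.3 m³.

V ≈ 501 m³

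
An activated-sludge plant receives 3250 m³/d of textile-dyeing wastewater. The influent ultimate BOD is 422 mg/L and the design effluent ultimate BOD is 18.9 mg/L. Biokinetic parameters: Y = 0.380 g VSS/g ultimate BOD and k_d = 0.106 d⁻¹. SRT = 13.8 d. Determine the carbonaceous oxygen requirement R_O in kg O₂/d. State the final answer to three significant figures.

R_O ≈ 1020 kg O₂/d

Y_obs = Y / (1 + k_d θ_c) = 0.380 / (1 + 0.106 × 13.8) = 0.380 / 2.463 = 0.1543.
ΔS = 422 − 18.9 = 403.1 mg/L, so the substrate removal rate is 3250 × 403.1/1000 = 1310 kg ultimate BOD/d.
Net sludge production P_X = 0.1543 × 1310 = 202.1 kg VSS/d.
R_O = Q·(S₀ − S) − 1.42·P_X = 1310 − 1.42 × 202.1 = 1023 kg O₂/d.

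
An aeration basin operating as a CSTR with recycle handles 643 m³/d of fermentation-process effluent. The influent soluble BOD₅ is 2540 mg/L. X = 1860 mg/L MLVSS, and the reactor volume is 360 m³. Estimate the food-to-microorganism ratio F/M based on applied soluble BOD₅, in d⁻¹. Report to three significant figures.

F/M ≈ 2.44 d⁻¹

F/M = applied load / biomass = Q·S₀/(V·X) = 643 × 2540 / (360.0 × 1860) = 2.439 d⁻¹.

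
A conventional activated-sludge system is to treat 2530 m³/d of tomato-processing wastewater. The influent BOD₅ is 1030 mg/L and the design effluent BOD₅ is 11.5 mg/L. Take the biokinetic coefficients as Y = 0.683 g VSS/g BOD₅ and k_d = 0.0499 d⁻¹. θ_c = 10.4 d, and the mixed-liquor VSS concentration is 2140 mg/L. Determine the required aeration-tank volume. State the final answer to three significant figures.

V ≈ 5630 m³

Rearranging the biomass balance for a CMAS with decay, V = Y·Q·ΔS·θ_c / [X·(1+k_d θ_c)] = 0.683 × 2530 × (1030 − 11.5) × 10.4 / [2140 × (1 + 0.0499 × 10.4)] = 1.83×10^7 / 3251 = 5631 m³.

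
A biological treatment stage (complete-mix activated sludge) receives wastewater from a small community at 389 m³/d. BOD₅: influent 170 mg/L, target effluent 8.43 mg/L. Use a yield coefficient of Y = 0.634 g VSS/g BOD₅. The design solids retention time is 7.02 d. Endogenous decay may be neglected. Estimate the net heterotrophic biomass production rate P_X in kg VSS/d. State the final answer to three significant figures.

Since k_d ≈ 0, Y_obs = Y = 0.634 g VSS/g BOD₅.
Mass of BOD₅ removed per day: Q(S₀ − S) = 389 × 161.6 g/m³ = 62.85 kg/d.
P_X = Y_obs · Q(S₀ − S) = 0.6340 × 62.85 = 39.85 kg VSS/d.

P_X ≈ 39.8 kg VSS/d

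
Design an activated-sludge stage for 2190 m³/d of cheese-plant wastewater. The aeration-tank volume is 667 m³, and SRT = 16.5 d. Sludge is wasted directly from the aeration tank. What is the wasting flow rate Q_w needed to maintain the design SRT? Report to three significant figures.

Q_w ≈ 40.4 m³/d

For wasting at MLVSS concentration, Q_w = V/θ_c = 667.0/16.5 = 40.42 m³/d.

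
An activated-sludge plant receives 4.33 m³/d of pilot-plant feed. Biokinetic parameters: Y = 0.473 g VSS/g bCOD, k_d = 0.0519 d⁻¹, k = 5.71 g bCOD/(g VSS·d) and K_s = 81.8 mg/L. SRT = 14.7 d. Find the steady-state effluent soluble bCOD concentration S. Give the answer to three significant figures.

From the Monod/SRT balance for a CMAS, S = K_s·(1+k_d θ_c)/[θ_c·(Y k − k_d) − 1] = 81.8 × (1 + 0.0519 × 14.7) / [14.7 × (0.473 × 5.71 − 0.0519) − 1] = 144.2 / 37.94 = 3.801 mg/L.

S ≈ 3.80 mg/L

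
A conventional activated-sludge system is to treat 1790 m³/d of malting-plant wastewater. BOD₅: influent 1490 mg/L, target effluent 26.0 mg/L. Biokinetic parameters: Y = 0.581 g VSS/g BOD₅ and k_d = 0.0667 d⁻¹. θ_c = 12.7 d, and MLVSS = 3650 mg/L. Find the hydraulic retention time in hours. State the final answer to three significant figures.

Steady-state biomass mass balance: V·X·(1 + k_d·θ_c) = Y·Q·(S₀ − S)·θ_c, so V = 0.581 × 1790 × (1490 − 26.0) × 12.7 / [3650 × (1 + 0.0667 × 12.7)] = 1.93×10^7 / 6742 = 2868 m³.
τ = V/Q = 2868/1790 = 1.602 d, or 38.45 h.

τ ≈ 38.5 h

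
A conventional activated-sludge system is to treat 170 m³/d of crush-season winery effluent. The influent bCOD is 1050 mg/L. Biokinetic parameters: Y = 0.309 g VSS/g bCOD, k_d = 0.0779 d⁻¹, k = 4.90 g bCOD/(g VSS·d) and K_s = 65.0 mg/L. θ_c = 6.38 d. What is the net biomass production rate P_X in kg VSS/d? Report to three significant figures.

For a completely mixed reactor with recycle the Lawrence–McCarty relation gives S = K_s·(1 + k_d·θ_c) / [θ_c·(Y·k − k_d) − 1] = 65.0 × (1 + 0.0779 × 6.38) / [6.38 × (0.309 × 4.90 − 0.0779) − 1] = 97.31 / 8.163 = 11.92 mg/L.
Y_obs = Y / (1 + k_d θ_c) = 0.309 / (1 + 0.0779 × 6.38) = 0.309 / 1.497 = 0.2064.
ΔS = 1050 − 11.9 = 1038 mg/L, so the substrate removal rate is 170 × 1038/1000 = 176.5 kg bCOD/d.
Biomass produced: P_X = Y_obs·Q·ΔS = 0.2064 × 176.5 ≈ 36.43 kg VSS/d.

P_X ≈ 36.4 kg VSS/d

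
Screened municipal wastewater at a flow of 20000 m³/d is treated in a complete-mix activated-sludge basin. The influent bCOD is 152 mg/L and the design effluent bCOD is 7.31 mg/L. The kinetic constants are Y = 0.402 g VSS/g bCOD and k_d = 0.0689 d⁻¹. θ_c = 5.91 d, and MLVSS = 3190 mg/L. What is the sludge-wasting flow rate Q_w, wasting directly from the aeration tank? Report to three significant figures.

Rearranging the biomass balance for a CMAS with decay, V = Y·Q·ΔS·θ_c / [X·(1+k_d θ_c)] = 0.402 × 20000 × (152 − 7.31) × 5.91 / [3190 × (1 + 0.0689 × 5.91)] = 6.88×10^6 / 4489 = 1532 m³.
For wasting at MLVSS concentration, Q_w = V/θ_c = 1532/5.91 = 259.1 m³/d.

Q_w ≈ 259 m³/d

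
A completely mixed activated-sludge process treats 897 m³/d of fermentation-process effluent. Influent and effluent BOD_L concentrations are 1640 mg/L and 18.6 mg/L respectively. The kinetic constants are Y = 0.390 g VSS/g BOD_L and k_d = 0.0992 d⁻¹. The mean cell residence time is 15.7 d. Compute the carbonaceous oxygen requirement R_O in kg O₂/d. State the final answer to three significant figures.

R_O ≈ 1140 kg O₂/d

Correct the yield for decay: Y_obs = Y/(1 + k_d θ_c) = 0.390 / (1 + 0.0992 × 15.7) = 0.390 / 2.557 = 0.1525.
Mass of BOD_L removed per day: Q(S₀ − S) = 897 × 1621 g/m³ = 1454 kg/d.
Net sludge production P_X = 0.1525 × 1454 = 221.8 kg VSS/d.
R_O = Q·(S₀ − S) − 1.42·P_X = 1454 − 1.42 × 221.8 = 1139 kg O₂/d.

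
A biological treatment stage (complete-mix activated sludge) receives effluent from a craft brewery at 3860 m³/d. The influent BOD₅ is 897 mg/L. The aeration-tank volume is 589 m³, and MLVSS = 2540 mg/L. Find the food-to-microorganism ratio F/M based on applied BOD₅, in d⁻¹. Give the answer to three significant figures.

F/M ≈ 2.31 d⁻¹

Food-to-microorganism ratio F/M = Q S₀ / (V X) = 3860 × 897 / (589.0 × 2540) = 2.314 d⁻¹.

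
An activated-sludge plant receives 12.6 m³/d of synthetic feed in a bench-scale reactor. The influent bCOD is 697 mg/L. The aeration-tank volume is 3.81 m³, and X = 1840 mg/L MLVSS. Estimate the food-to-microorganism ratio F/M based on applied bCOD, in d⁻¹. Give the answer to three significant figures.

F/M = applied load / biomass = Q·S₀/(V·X) = 12.6 × 697 / (3.810 × 1840) = 1.253 d⁻¹.

F/M ≈ 1.25 d⁻¹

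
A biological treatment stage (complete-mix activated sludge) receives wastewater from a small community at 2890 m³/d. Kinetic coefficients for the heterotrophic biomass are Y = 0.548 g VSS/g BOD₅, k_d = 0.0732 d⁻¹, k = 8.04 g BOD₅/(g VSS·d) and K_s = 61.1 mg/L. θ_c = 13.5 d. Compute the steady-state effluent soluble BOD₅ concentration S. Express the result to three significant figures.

From the Monod/SRT balance for a CMAS, S = K_s·(1+k_d θ_c)/[θ_c·(Y k − k_d) − 1] = 61.1 × (1 + 0.0732 × 13.5) / [13.5 × (0.548 × 8.04 − 0.0732) − 1] = 121.5 / 57.49 = 2.113 mg/L.

S ≈ 2.11 mg/L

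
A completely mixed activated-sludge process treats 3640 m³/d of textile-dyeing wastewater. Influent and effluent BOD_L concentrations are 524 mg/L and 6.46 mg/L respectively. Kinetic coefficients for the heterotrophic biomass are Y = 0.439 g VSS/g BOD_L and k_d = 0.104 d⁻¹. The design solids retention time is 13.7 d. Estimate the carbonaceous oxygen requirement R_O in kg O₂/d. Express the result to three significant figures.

R_O ≈ 1400 kg O₂/d

The observed yield is Y_obs = Y/(1 + k_d·θ_c) = 0.439 / (1 + 0.104 × 13.7) = 0.439 / 2.425 = 0.1810 g VSS per g BOD_L removed.
Q·(S₀ − S) = 3640 × (524 − 6.46) × 10⁻³ = 1884 kg/d removed.
P_X = Y_obs·Q·(S₀ − S) = 0.1810 × 1884 = 341.1 kg VSS/d.
R_O = Q·ΔS − 1.42 P_X = 1884 − 484.3 = 1400 kg O₂/d.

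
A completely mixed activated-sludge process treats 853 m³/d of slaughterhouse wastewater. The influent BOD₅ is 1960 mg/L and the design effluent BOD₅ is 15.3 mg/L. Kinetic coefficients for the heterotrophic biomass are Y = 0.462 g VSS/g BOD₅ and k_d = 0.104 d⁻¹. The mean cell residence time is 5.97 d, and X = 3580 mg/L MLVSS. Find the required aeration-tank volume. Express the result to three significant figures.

From the SRT design equation V = Y Q (S₀−S) θ_c / [X (1 + k_d θ_c)] = 0.462 × 853 × (1960 − 15.3) × 5.97 / [3580 × (1 + 0.104 × 5.97)] = 4.58×10^6 / 5803 = 788.5 m³.

V ≈ 788 m³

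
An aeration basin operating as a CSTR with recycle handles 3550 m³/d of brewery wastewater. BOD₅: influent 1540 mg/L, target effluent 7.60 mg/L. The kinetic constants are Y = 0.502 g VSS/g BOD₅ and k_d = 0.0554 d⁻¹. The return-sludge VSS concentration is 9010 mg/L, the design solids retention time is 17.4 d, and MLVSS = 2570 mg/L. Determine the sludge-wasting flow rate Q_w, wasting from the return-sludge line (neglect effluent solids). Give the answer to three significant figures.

From the SRT design equation V = Y Q (S₀−S) θ_c / [X (1 + k_d θ_c)] = 0.502 × 3550 × (1540 − 7.60) × 17.4 / [2570 × (1 + 0.0554 × 17.4)] = 4.75×10^7 / 5047 = 9414 m³.
θ_c = V·X/(Q_w·X_r) when wasting from the recycle, so Q_w = V·X/(θ_c·X_r) = 9414 × 2570 / (17.4 × 9010) = 154.3 m³/d.

Q_w ≈ 154 m³/d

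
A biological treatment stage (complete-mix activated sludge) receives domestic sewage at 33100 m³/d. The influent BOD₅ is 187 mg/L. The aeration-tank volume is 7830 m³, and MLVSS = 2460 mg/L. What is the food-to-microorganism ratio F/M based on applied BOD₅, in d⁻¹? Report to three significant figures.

F/M = applied load / biomass = Q·S₀/(V·X) = 33100 × 187 / (7830 × 2460) = 0.3213 d⁻¹.

F/M ≈ 0.321 d⁻¹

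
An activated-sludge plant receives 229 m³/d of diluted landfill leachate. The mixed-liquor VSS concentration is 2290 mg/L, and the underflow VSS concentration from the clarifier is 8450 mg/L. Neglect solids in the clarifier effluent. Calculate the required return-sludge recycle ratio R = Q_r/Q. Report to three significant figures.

R ≈ 0.372

Solids balance on the clarifier gives (1+R)X = R·X_r, so R = X/(X_r − X) = 2290 / (8450 − 2290) = 0.3718.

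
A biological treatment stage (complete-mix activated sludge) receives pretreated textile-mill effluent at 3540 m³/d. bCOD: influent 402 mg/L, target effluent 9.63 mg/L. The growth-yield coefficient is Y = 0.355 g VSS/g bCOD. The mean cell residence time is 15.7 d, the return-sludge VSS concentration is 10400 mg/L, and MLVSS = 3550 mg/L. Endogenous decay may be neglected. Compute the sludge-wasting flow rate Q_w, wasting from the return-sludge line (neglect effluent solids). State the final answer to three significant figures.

Q_w ≈ 47.4 m³/d

With k_d = 0 the design equation reduces to V = Y Q (S₀−S) θ_c / X = 0.355 × 3540 × (402 − 9.63) × 15.7 / 3550 = 2181 m³.
θ_c = V·X/(Q_w·X_r) when wasting from the recycle, so Q_w = V·X/(θ_c·X_r) = 2181 × 3550 / (15.7 × 10400) = 47.41 m³/d.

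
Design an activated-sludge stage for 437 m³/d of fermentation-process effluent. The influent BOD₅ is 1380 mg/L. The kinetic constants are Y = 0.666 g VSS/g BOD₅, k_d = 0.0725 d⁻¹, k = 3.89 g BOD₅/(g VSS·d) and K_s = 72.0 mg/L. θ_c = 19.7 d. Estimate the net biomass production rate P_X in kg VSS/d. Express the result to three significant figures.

P_X ≈ 165 kg VSS/d

From the Monod/SRT balance for a CMAS, S = K_s·(1+k_d θ_c)/[θ_c·(Y k − k_d) − 1] = 72.0 × (1 + 0.0725 × 19.7) / [19.7 × (0.666 × 3.89 − 0.0725) − 1] = 174.8 / 48.61 = 3.597 mg/L.
Correct the yield for decay: Y_obs = Y/(1 + k_d θ_c) = 0.666 / (1 + 0.0725 × 19.7) = 0.666 / 2.428 = 0.2743.
Substrate removed = Q·(S₀ − S) = 437 m³/d × (1380 − 3.60) g/m³ = 6.01×10^5 g/d = 601.5 kg/d.
P_X = Y_obs · Q(S₀ − S) = 0.2743 × 601.5 = 165.0 kg VSS/d.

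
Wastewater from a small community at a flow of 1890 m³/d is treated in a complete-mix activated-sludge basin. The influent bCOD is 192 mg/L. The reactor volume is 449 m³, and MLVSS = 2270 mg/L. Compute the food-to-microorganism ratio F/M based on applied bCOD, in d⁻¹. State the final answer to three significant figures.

F/M ≈ 0.356 d⁻¹

F/M = applied load / biomass = Q·S₀/(V·X) = 1890 × 192 / (449.0 × 2270) = 0.3560 d⁻¹.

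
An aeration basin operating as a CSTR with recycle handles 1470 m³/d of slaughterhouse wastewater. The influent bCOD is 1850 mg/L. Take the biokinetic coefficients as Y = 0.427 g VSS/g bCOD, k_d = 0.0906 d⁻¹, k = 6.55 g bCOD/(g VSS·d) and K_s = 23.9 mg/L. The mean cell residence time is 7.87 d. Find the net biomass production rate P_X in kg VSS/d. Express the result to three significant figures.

P_X ≈ 677 kg VSS/d

For a completely mixed reactor with recycle the Lawrence–McCarty relation gives S = K_s·(1 + k_d·θ_c) / [θ_c·(Y·k − k_d) − 1] = 23.9 × (1 + 0.0906 × 7.87) / [7.87 × (0.427 × 6.55 − 0.0906) − 1] = 40.94 / 20.30 = 2.017 mg/L.
The observed yield is Y_obs = Y/(1 + k_d·θ_c) = 0.427 / (1 + 0.0906 × 7.87) = 0.427 / 1.713 = 0.2493 g VSS per g bCOD removed.
Q·(S₀ − S) = 1470 × (1850 − 2.02) × 10⁻³ = 2717 kg/d removed.
Biomass produced: P_X = Y_obs·Q·ΔS = 0.2493 × 2717 ≈ 677.1 kg VSS/d.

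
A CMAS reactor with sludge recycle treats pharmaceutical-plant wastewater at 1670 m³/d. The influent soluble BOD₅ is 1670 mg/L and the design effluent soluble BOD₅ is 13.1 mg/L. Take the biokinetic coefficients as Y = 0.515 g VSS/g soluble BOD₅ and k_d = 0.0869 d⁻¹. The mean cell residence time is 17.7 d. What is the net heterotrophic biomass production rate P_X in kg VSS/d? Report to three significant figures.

P_X ≈ 561 kg VSS/d

Observed yield with endogenous decay: Y_obs = Y / (1 + k_d·θ_c) = 0.515 / (1 + 0.0869 × 17.7) = 0.515 / 2.538 = 0.2029 g VSS/g soluble BOD₅.
Mass of soluble BOD₅ removed per day: Q(S₀ − S) = 1670 × 1657 g/m³ = 2767 kg/d.
Biomass produced: P_X = Y_obs·Q·ΔS = 0.2029 × 2767 ≈ 561.4 kg VSS/d.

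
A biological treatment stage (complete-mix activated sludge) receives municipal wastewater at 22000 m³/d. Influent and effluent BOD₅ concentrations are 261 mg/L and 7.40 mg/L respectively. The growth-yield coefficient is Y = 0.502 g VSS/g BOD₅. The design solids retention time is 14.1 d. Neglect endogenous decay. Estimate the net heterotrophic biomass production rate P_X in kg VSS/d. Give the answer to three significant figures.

P_X ≈ 2800 kg VSS/d

Since k_d ≈ 0, Y_obs = Y = 0.502 g VSS/g BOD₅.
Mass of BOD₅ removed per day: Q(S₀ − S) = 22000 × 253.6 g/m³ = 5579 kg/d.
Net biomass production P_X = Y_obs × Q·(S₀ − S) = 0.5020 × 5579 = 2801 kg VSS/d.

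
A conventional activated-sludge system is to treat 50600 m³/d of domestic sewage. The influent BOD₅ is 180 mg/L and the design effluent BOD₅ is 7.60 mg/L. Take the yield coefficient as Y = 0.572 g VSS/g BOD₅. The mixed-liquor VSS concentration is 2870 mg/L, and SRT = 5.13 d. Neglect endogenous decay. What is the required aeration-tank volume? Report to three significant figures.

V ≈ 8920 m³

With k_d = 0 the design equation reduces to V = Y Q (S₀−S) θ_c / X = 0.572 × 50600 × (180 − 7.60) × 5.13 / 2870 = 8919 m³.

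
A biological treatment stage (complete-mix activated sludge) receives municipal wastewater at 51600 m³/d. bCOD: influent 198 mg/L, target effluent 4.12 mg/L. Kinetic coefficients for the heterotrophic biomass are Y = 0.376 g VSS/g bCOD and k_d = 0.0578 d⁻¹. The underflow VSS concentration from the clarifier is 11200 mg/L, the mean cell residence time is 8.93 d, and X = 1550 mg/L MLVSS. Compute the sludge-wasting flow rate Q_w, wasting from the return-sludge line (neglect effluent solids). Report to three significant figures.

Q_w ≈ 222 m³/d

Steady-state biomass mass balance: V·X·(1 + k_d·θ_c) = Y·Q·(S₀ − S)·θ_c, so V = 0.376 × 51600 × (198 − 4.12) × 8.93 / [1550 × (1 + 0.0578 × 8.93)] = 3.36×10^7 / 2350 = 14294 m³.
θ_c = V·X/(Q_w·X_r) when wasting from the recycle, so Q_w = V·X/(θ_c·X_r) = 14294 × 1550 / (8.93 × 11200) = 221.5 m³/d.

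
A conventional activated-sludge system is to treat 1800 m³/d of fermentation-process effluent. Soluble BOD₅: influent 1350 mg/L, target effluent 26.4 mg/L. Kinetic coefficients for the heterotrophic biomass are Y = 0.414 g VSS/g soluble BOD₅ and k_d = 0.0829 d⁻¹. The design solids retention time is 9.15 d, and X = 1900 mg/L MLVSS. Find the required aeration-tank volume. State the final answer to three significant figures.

Rearranging the biomass balance for a CMAS with decay, V = Y·Q·ΔS·θ_c / [X·(1+k_d θ_c)] = 0.414 × 1800 × (1350 − 26.4) × 9.15 / [1900 × (1 + 0.0829 × 9.15)] = 9.03×10^6 / 3341 = 2701 m³.

V ≈ 2700 m³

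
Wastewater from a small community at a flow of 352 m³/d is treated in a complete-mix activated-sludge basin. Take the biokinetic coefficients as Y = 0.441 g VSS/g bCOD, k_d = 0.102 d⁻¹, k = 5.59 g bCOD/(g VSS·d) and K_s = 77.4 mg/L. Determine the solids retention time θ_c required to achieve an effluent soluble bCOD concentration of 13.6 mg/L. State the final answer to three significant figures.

θ_c ≈ 3.75 d

Specific growth rate at S = 13.6 mg/L: μ = YkS/(K_s+S) = 0.441·5.59·13.6/(77.4+13.6) = 0.3684 d⁻¹.
Then 1/θ_c = μ − k_d = 0.3684 − 0.102 = 0.2664 d⁻¹, giving θ_c = 3.753 d.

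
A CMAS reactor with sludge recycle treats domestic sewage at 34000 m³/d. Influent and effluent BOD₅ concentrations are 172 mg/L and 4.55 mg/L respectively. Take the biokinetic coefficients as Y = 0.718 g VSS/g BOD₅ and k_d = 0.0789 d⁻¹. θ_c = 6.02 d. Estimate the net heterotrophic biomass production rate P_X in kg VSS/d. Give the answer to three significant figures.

The observed yield is Y_obs = Y/(1 + k_d·θ_c) = 0.718 / (1 + 0.0789 × 6.02) = 0.718 / 1.475 = 0.4868 g VSS per g BOD₅ removed.
ΔS = 172 − 4.55 = 167.4 mg/L, so the substrate removal rate is 34000 × 167.4/1000 = 5693 kg BOD₅/d.
Net biomass production P_X = Y_obs × Q·(S₀ − S) = 0.4868 × 5693 = 2771 kg VSS/d.

P_X ≈ 2770 kg VSS/d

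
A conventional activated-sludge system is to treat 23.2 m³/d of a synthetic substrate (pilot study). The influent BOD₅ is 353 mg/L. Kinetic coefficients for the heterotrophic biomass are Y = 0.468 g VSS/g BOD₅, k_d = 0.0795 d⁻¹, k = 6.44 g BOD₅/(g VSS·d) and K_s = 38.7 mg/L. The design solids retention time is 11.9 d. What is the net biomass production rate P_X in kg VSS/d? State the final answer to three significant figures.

Effluent substrate depends only on kinetics and SRT: S = K_s(1 + k_d θ_c) / [θ_c(Yk − k_d) − 1] = 38.7 × (1 + 0.0795 × 11.9) / [11.9 × (0.468 × 6.44 − 0.0795) − 1] = 75.31 / 33.92 = 2.220 mg/L.
The observed yield is Y_obs = Y/(1 + k_d·θ_c) = 0.468 / (1 + 0.0795 × 11.9) = 0.468 / 1.946 = 0.2405 g VSS per g BOD₅ removed.
Substrate removed = Q·(S₀ − S) = 23.2 m³/d × (353 − 2.22) g/m³ = 8.14×10^3 g/d = 8.138 kg/d.
P_X = Y_obs · Q(S₀ − S) = 0.2405 × 8.138 = 1.957 kg VSS/d.

P_X ≈ 1.96 kg VSS/d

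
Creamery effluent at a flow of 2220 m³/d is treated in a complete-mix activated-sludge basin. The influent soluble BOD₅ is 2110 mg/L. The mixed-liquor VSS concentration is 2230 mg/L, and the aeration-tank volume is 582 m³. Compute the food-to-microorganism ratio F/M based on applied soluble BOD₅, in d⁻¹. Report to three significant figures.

F/M ≈ 3.61 d⁻¹

Food-to-microorganism ratio F/M = Q S₀ / (V X) = 2220 × 2110 / (582.0 × 2230) = 3.609 d⁻¹.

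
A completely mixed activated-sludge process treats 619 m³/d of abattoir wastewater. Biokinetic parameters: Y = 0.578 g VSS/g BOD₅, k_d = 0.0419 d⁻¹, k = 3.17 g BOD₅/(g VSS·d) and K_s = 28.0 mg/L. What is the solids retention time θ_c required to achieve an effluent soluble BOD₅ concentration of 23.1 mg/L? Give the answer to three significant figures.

θ_c ≈ 1.27 d

Specific growth rate at S = 23.1 mg/L: μ = YkS/(K_s+S) = 0.578·3.17·23.1/(28.0+23.1) = 0.8283 d⁻¹.
1/θ_c = 0.8283 − 0.0419 = 0.7864 d⁻¹, so θ_c = 1.272 d.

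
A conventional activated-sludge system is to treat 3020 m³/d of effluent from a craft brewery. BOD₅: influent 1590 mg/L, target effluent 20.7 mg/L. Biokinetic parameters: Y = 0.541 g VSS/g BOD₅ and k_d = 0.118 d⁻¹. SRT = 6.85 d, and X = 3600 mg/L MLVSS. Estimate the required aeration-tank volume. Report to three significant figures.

From the SRT design equation V = Y Q (S₀−S) θ_c / [X (1 + k_d θ_c)] = 0.541 × 3020 × (1590 − 20.7) × 6.85 / [3600 × (1 + 0.118 × 6.85)] = 1.76×10^7 / 6510 = 2698 m³.

V ≈ 2700 m³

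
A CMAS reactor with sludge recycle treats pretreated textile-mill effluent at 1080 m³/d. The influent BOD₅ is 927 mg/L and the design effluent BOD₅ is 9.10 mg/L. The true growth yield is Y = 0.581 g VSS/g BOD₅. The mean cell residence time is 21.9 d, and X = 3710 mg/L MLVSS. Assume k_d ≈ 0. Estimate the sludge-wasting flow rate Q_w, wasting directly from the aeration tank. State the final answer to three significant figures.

V·X = Y·Q·ΔS·θ_c gives V = 0.581 × 1080 × (927 − 9.10) × 21.9 / 3710 = 3400 m³.
For wasting at MLVSS concentration, Q_w = V/θ_c = 3400/21.9 = 155.2 m³/d.

Q_w ≈ 155 m³/d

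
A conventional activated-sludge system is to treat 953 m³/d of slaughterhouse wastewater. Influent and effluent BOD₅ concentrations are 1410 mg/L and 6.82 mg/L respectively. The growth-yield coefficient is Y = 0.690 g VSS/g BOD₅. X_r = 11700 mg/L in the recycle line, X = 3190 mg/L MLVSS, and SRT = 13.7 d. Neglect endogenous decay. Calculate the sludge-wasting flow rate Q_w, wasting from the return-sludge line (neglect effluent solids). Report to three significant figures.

Q_w ≈ 78.9 m³/d

Biomass mass balance (decay neglected): V·X = Y·Q·(S₀ − S)·θ_c, so V = 0.690 × 953 × (1410 − 6.82) × 13.7 / 3190 = 3963 m³.
Q_w = (V·X)/(θ_c X_r) = 3963 × 3190 / (13.7 × 11700) = 78.86 m³/d.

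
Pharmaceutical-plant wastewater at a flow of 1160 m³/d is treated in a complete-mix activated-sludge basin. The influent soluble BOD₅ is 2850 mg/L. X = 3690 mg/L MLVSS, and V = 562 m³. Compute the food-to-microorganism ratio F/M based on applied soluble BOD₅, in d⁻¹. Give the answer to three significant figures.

F/M ≈ 1.59 d⁻¹

Food-to-microorganism ratio F/M = Q S₀ / (V X) = 1160 × 2850 / (562.0 × 3690) = 1.594 d⁻¹.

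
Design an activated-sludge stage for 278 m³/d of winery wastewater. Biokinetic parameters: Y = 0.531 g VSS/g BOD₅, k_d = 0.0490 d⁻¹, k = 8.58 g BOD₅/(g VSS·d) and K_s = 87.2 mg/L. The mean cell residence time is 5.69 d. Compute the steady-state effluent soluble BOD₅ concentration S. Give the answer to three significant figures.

S ≈ 4.52 mg/L

Effluent substrate depends only on kinetics and SRT: S = K_s(1 + k_d θ_c) / [θ_c(Yk − k_d) − 1] = 87.2 × (1 + 0.0490 × 5.69) / [5.69 × (0.531 × 8.58 − 0.0490) − 1] = 111.5 / 24.64 = 4.525 mg/L.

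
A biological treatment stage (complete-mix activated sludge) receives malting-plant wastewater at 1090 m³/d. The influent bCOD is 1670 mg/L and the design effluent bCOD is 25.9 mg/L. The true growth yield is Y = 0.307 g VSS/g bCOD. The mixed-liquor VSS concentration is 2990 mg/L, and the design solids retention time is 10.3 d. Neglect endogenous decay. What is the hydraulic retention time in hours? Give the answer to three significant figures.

τ ≈ 41.7 h

Biomass mass balance (decay neglected): V·X = Y·Q·(S₀ − S)·θ_c, so V = 0.307 × 1090 × (1670 − 25.9) × 10.3 / 2990 = 1895 m³.
HRT = V/Q = 1895 m³ / 1090 m³·d⁻¹ = 1.739 d × 24 = 41.73 h.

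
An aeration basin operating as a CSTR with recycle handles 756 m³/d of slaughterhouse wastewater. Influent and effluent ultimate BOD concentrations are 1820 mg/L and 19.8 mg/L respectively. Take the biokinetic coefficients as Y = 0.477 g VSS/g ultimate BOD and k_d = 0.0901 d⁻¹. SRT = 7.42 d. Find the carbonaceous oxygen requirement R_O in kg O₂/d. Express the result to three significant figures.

R_O ≈ 808 kg O₂/d

Observed yield with endogenous decay: Y_obs = Y / (1 + k_d·θ_c) = 0.477 / (1 + 0.0901 × 7.42) = 0.477 / 1.669 = 0.2859 g VSS/g ultimate BOD.
ΔS = 1820 − 19.8 = 1800 mg/L, so the substrate removal rate is 756 × 1800/1000 = 1361 kg ultimate BOD/d.
Net sludge production P_X = 0.2859 × 1361 = 389.1 kg VSS/d.
Carbonaceous O₂ demand = substrate oxidised − cell-mass equivalent = 1361 − 1.42 × 389.1 = 808.5 kg O₂/d.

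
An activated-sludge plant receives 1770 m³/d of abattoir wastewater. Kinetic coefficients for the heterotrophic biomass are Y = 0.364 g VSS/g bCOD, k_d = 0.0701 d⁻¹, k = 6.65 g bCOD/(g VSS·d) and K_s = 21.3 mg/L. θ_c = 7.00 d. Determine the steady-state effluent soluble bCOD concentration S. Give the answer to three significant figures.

S ≈ 2.05 mg/L

For a completely mixed reactor with recycle the Lawrence–McCarty relation gives S = K_s·(1 + k_d·θ_c) / [θ_c·(Y·k − k_d) − 1] = 21.3 × (1 + 0.0701 × 7.00) / [7.00 × (0.364 × 6.65 − 0.0701) − 1] = 31.75 / 15.45 = 2.055 mg/L.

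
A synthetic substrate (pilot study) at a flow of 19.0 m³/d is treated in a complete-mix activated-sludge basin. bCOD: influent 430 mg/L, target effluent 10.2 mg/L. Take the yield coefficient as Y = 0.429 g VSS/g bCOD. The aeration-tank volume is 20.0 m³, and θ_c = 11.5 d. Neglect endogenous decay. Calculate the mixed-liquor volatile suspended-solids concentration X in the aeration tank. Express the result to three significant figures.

From V·X = Y·Q·(S₀ − S)·θ_c (decay neglected): X = 0.429 × 19.0 × (430 − 10.2) × 11.5 / 20.0 = 1968 mg/L.

X ≈ 1970 mg/L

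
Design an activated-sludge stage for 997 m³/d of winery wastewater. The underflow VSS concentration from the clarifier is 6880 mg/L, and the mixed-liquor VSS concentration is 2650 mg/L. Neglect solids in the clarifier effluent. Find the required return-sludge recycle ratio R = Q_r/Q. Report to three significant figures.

R = Q_r/Q = X/(X_r − X) = 2650 / (6880 − 2650) = 0.6265.

R ≈ 0.626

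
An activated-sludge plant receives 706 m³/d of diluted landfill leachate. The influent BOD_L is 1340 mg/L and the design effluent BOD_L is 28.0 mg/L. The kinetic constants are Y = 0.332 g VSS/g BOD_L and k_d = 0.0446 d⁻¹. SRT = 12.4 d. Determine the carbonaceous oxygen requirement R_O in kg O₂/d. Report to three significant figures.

R_O ≈ 645 kg O₂/d

Observed yield with endogenous decay: Y_obs = Y / (1 + k_d·θ_c) = 0.332 / (1 + 0.0446 × 12.4) = 0.332 / 1.553 = 0.2138 g VSS/g BOD_L.
Mass of BOD_L removed per day: Q(S₀ − S) = 706 × 1312 g/m³ = 926.3 kg/d.
Net sludge production P_X = 0.2138 × 926.3 = 198.0 kg VSS/d.
R_O = Q·ΔS − 1.42 P_X = 926.3 − 281.2 = 645.1 kg O₂/d.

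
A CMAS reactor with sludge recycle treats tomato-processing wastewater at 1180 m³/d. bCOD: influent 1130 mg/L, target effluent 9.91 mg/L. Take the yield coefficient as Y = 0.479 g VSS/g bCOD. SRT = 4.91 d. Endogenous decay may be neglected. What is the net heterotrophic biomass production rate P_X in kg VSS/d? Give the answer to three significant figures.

P_X ≈ 633 kg VSS/d

No decay correction is needed, so Y_obs = Y = 0.479.
Mass of bCOD removed per day: Q(S₀ − S) = 1180 × 1120 g/m³ = 1322 kg/d.
P_X = Y_obs · Q(S₀ − S) = 0.4790 × 1322 = 633.1 kg VSS/d.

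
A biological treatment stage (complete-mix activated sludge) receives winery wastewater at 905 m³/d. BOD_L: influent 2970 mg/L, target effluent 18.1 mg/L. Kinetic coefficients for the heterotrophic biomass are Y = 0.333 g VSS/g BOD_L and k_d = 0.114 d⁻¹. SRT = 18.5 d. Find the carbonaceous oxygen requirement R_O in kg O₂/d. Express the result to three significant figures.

R_O ≈ 2270 kg O₂/d

Correct the yield for decay: Y_obs = Y/(1 + k_d θ_c) = 0.333 / (1 + 0.114 × 18.5) = 0.333 / 3.109 = 0.1071.
Substrate removed = Q·(S₀ − S) = 905 m³/d × (2970 − 18.1) g/m³ = 2.67×10^6 g/d = 2671 kg/d.
Net sludge production P_X = 0.1071 × 2671 = 286.1 kg VSS/d.
R_O = Q·ΔS − 1.42 P_X = 2671 − 406.3 = 2265 kg O₂/d.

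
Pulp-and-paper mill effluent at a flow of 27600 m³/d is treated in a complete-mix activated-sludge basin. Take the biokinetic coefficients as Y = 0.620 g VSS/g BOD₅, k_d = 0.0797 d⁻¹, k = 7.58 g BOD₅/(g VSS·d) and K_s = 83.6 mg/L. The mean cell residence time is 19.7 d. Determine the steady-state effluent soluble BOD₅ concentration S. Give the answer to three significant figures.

S ≈ 2.39 mg/L

From the Monod/SRT balance for a CMAS, S = K_s·(1+k_d θ_c)/[θ_c·(Y k − k_d) − 1] = 83.6 × (1 + 0.0797 × 19.7) / [19.7 × (0.620 × 7.58 − 0.0797) − 1] = 214.9 / 90.01 = 2.387 mg/L.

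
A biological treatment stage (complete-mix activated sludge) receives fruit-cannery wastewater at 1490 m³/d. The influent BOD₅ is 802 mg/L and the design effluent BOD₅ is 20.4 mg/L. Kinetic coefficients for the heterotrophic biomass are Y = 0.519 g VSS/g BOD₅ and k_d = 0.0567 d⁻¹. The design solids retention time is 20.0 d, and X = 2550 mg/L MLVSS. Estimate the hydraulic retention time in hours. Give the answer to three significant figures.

From the SRT design equation V = Y Q (S₀−S) θ_c / [X (1 + k_d θ_c)] = 0.519 × 1490 × (802 − 20.4) × 20.0 / [2550 × (1 + 0.0567 × 20.0)] = 1.21×10^7 / 5442 = 2221 m³.
HRT = V/Q = 2221 m³ / 1490 m³·d⁻¹ = 1.491 d × 24 = 35.78 h.

τ ≈ 35.8 h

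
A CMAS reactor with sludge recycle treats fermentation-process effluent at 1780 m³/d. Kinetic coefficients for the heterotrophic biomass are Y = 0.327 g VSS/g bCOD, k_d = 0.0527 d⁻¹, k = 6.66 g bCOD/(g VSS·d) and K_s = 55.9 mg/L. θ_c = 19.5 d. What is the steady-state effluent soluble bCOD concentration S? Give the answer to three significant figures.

Effluent substrate depends only on kinetics and SRT: S = K_s(1 + k_d θ_c) / [θ_c(Yk − k_d) − 1] = 55.9 × (1 + 0.0527 × 19.5) / [19.5 × (0.327 × 6.66 − 0.0527) − 1] = 113.3 / 40.44 = 2.803 mg/L.

S ≈ 2.80 mg/L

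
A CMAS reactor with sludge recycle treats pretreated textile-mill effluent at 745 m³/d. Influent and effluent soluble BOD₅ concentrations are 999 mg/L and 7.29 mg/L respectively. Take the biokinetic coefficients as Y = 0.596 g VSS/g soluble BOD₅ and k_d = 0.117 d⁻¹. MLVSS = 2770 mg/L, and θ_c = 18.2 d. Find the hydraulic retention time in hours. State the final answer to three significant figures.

τ ≈ 29.8 h

Steady-state biomass mass balance: V·X·(1 + k_d·θ_c) = Y·Q·(S₀ − S)·θ_c, so V = 0.596 × 745 × (999 − 7.29) × 18.2 / [2770 × (1 + 0.117 × 18.2)] = 8.01×10^6 / 8668 = 924.5 m³.
τ = V/Q = 924.5/745 = 1.241 d, or 29.78 h.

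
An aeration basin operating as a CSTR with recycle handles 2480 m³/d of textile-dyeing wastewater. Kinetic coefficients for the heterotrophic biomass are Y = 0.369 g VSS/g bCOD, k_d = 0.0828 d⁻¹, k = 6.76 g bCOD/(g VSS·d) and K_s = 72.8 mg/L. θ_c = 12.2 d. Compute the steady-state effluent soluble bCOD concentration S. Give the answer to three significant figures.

S ≈ 5.15 mg/L

For a completely mixed reactor with recycle the Lawrence–McCarty relation gives S = K_s·(1 + k_d·θ_c) / [θ_c·(Y·k − k_d) − 1] = 72.8 × (1 + 0.0828 × 12.2) / [12.2 × (0.369 × 6.76 − 0.0828) − 1] = 146.3 / 28.42 = 5.149 mg/L.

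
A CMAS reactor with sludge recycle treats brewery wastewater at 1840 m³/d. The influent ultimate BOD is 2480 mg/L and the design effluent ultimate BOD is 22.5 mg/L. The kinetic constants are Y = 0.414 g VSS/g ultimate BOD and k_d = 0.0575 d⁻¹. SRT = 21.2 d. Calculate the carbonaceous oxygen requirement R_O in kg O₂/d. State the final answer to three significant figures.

Observed yield with endogenous decay: Y_obs = Y / (1 + k_d·θ_c) = 0.414 / (1 + 0.0575 × 21.2) = 0.414 / 2.219 = 0.1866 g VSS/g ultimate BOD.
Substrate removed = Q·(S₀ − S) = 1840 m³/d × (2480 − 22.5) g/m³ = 4.52×10^6 g/d = 4522 kg/d.
Biomass synthesised: P_X = Y_obs × 4522 = 843.6 kg VSS/d.
R_O = Q·ΔS − 1.42 P_X = 4522 − 1198 = 3324 kg O₂/d.

R_O ≈ 3320 kg O₂/d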